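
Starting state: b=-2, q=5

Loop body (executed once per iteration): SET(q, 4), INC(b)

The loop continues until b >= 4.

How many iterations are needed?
6

Tracing iterations:
Initial: b=-2, q=5
After iteration 1: b=-1, q=4
After iteration 2: b=0, q=4
After iteration 3: b=1, q=4
After iteration 4: b=2, q=4
After iteration 5: b=3, q=4
After iteration 6: b=4, q=4
b >= 4 now holds, so the loop exits after 6 iterations.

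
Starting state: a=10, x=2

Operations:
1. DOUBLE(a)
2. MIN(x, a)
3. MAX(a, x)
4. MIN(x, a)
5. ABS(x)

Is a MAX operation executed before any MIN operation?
No

First MAX: step 3
First MIN: step 2
Since 3 > 2, MIN comes first.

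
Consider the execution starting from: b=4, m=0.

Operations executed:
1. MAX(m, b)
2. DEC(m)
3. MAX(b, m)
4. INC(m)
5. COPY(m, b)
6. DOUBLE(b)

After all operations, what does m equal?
m = 4

Tracing execution:
Step 1: MAX(m, b) → m = 4
Step 2: DEC(m) → m = 3
Step 3: MAX(b, m) → m = 3
Step 4: INC(m) → m = 4
Step 5: COPY(m, b) → m = 4
Step 6: DOUBLE(b) → m = 4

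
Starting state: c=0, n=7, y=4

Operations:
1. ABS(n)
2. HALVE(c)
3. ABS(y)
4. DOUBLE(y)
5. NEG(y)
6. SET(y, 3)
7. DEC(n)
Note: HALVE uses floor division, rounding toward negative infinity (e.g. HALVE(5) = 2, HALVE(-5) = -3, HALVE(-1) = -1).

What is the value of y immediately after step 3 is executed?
y = 4

Tracing y through execution:
Initial: y = 4
After step 1 (ABS(n)): y = 4
After step 2 (HALVE(c)): y = 4
After step 3 (ABS(y)): y = 4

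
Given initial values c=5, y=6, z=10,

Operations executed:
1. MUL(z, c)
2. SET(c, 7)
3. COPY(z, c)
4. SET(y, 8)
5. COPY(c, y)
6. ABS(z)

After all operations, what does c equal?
c = 8

Tracing execution:
Step 1: MUL(z, c) → c = 5
Step 2: SET(c, 7) → c = 7
Step 3: COPY(z, c) → c = 7
Step 4: SET(y, 8) → c = 7
Step 5: COPY(c, y) → c = 8
Step 6: ABS(z) → c = 8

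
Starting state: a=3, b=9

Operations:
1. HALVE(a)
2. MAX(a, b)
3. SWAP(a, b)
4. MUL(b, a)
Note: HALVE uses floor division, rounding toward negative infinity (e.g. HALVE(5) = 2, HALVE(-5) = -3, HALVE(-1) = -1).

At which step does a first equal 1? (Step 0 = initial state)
Step 1

Tracing a:
Initial: a = 3
After step 1: a = 1 ← first occurrence
After step 2: a = 9
After step 3: a = 9
After step 4: a = 9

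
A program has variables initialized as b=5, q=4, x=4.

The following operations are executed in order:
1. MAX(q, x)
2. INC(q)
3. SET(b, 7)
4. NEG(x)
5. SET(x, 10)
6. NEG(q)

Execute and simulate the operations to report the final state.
{b: 7, q: -5, x: 10}

Step-by-step execution:
Initial: b=5, q=4, x=4
After step 1 (MAX(q, x)): b=5, q=4, x=4
After step 2 (INC(q)): b=5, q=5, x=4
After step 3 (SET(b, 7)): b=7, q=5, x=4
After step 4 (NEG(x)): b=7, q=5, x=-4
After step 5 (SET(x, 10)): b=7, q=5, x=10
After step 6 (NEG(q)): b=7, q=-5, x=10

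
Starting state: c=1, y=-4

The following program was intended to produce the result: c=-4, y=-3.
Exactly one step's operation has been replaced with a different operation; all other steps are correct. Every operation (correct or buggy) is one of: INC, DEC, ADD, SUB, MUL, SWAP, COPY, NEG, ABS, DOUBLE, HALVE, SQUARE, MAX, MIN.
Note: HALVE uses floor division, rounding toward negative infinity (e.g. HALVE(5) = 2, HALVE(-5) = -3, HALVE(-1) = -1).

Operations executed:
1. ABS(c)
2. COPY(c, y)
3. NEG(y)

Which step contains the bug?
Step 3

Trace with buggy code:
Initial: c=1, y=-4
After step 1: c=1, y=-4
After step 2: c=-4, y=-4
After step 3: c=-4, y=4
Actual final c=-4, y=4 ≠ expected c=-4, y=-3.
Step 3 is the only position where a single-operation replacement can produce the expected result.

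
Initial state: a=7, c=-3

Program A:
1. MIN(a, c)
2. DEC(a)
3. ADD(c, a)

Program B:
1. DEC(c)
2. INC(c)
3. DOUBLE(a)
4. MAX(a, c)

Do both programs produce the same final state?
No

Program A final state: a=-4, c=-7
Program B final state: a=14, c=-3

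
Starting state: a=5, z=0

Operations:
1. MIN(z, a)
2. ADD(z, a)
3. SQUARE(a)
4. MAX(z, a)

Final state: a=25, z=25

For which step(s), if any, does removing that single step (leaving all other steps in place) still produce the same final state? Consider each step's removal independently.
Step(s) 1, 2

Testing removal of each single step:
Without step 1: final = a=25, z=25 (same)
Without step 2: final = a=25, z=25 (same)
Without step 3: final = a=5, z=5 (different)
Without step 4: final = a=25, z=5 (different)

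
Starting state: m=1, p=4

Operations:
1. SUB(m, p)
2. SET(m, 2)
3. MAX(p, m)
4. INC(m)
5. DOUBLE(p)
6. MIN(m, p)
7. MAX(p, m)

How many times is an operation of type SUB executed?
1

Counting SUB operations:
Step 1: SUB(m, p) ← SUB
Total: 1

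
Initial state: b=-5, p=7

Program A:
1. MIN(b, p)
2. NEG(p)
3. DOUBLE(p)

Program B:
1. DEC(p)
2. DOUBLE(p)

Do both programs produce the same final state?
No

Program A final state: b=-5, p=-14
Program B final state: b=-5, p=12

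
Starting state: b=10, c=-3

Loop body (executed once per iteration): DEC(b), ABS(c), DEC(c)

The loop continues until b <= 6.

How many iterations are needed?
4

Tracing iterations:
Initial: b=10, c=-3
After iteration 1: b=9, c=2
After iteration 2: b=8, c=1
After iteration 3: b=7, c=0
After iteration 4: b=6, c=-1
b <= 6 now holds, so the loop exits after 4 iterations.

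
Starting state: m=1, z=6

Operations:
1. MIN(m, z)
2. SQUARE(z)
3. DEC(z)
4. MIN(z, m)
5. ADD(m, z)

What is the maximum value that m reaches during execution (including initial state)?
2

Values of m at each step:
Initial: m = 1
After step 1: m = 1
After step 2: m = 1
After step 3: m = 1
After step 4: m = 1
After step 5: m = 2 ← maximum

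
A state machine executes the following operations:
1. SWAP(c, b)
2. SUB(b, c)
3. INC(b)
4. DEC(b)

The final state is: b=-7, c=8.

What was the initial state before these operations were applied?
b=8, c=1

Working backwards:
Final state: b=-7, c=8
Before step 4 (DEC(b)): b=-6, c=8
Before step 3 (INC(b)): b=-7, c=8
Before step 2 (SUB(b, c)): b=1, c=8
Before step 1 (SWAP(c, b)): b=8, c=1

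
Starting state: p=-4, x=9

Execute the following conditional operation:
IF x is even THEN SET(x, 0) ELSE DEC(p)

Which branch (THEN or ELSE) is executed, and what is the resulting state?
Branch: ELSE, Final state: p=-5, x=9

Evaluating condition: x is even
Condition is False, so ELSE branch executes
After DEC(p): p=-5, x=9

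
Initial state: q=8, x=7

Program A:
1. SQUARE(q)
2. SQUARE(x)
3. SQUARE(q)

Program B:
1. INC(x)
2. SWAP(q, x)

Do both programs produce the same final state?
No

Program A final state: q=4096, x=49
Program B final state: q=8, x=8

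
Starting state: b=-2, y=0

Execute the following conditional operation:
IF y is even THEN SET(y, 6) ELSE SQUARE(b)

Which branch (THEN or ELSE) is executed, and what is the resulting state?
Branch: THEN, Final state: b=-2, y=6

Evaluating condition: y is even
Condition is True, so THEN branch executes
After SET(y, 6): b=-2, y=6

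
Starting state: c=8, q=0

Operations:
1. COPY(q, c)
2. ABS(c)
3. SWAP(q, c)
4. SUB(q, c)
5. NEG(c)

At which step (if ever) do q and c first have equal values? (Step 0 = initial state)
Step 1

q and c first become equal after step 1.

Comparing values at each step:
Initial: q=0, c=8
After step 1: q=8, c=8 ← equal!
After step 2: q=8, c=8 ← equal!
After step 3: q=8, c=8 ← equal!
After step 4: q=0, c=8
After step 5: q=0, c=-8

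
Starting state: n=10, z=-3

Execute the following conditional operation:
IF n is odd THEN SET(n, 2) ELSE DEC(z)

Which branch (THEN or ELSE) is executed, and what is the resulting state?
Branch: ELSE, Final state: n=10, z=-4

Evaluating condition: n is odd
Condition is False, so ELSE branch executes
After DEC(z): n=10, z=-4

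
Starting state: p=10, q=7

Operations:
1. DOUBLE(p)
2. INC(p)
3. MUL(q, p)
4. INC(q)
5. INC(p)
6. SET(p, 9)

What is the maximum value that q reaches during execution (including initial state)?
148

Values of q at each step:
Initial: q = 7
After step 1: q = 7
After step 2: q = 7
After step 3: q = 147
After step 4: q = 148 ← maximum
After step 5: q = 148
After step 6: q = 148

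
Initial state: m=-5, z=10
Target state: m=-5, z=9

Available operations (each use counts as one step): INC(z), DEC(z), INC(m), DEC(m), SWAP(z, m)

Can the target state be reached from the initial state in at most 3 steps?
Yes

Path (1 step): DEC(z)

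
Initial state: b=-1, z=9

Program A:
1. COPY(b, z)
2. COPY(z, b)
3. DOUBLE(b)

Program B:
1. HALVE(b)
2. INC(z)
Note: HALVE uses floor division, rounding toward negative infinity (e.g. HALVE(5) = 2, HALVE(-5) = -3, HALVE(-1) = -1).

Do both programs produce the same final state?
No

Program A final state: b=18, z=9
Program B final state: b=-1, z=10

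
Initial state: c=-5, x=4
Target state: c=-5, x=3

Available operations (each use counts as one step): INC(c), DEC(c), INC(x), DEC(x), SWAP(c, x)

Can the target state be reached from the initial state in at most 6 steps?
Yes

Path (1 step): DEC(x)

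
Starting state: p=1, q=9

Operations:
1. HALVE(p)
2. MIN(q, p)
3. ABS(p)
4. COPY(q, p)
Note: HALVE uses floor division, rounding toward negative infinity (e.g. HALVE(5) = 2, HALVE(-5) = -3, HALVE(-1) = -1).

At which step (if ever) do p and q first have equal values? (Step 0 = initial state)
Step 2

p and q first become equal after step 2.

Comparing values at each step:
Initial: p=1, q=9
After step 1: p=0, q=9
After step 2: p=0, q=0 ← equal!
After step 3: p=0, q=0 ← equal!
After step 4: p=0, q=0 ← equal!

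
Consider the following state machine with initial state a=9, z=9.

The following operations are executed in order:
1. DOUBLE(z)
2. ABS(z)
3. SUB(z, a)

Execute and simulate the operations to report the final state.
{a: 9, z: 9}

Step-by-step execution:
Initial: a=9, z=9
After step 1 (DOUBLE(z)): a=9, z=18
After step 2 (ABS(z)): a=9, z=18
After step 3 (SUB(z, a)): a=9, z=9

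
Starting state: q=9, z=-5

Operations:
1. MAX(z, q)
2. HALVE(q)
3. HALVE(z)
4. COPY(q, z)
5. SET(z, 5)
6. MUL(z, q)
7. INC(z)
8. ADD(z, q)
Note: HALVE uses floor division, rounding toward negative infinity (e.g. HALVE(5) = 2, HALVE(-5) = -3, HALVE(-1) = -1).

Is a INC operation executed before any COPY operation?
No

First INC: step 7
First COPY: step 4
Since 7 > 4, COPY comes first.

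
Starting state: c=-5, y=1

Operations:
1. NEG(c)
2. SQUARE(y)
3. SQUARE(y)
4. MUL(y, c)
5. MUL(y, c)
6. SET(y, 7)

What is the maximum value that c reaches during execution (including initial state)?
5

Values of c at each step:
Initial: c = -5
After step 1: c = 5 ← maximum
After step 2: c = 5
After step 3: c = 5
After step 4: c = 5
After step 5: c = 5
After step 6: c = 5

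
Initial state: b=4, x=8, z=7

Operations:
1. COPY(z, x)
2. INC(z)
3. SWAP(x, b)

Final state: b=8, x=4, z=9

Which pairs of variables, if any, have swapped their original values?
(b, x)

Comparing initial and final values:
z: 7 → 9
b: 4 → 8
x: 8 → 4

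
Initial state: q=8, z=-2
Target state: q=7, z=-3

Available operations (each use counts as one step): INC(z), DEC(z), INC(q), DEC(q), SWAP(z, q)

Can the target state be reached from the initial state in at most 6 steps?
Yes

Path (2 steps): DEC(z) → DEC(q)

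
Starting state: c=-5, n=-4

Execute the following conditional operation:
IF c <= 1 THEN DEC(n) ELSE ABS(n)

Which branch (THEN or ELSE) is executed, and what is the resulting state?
Branch: THEN, Final state: c=-5, n=-5

Evaluating condition: c <= 1
c = -5
Condition is True, so THEN branch executes
After DEC(n): c=-5, n=-5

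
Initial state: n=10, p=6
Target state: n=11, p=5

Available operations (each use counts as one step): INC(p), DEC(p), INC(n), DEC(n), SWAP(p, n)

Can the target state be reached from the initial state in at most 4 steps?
Yes

Path (2 steps): DEC(p) → INC(n)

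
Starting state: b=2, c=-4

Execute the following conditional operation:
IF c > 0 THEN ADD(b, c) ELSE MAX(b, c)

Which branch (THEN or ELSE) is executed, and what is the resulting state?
Branch: ELSE, Final state: b=2, c=-4

Evaluating condition: c > 0
c = -4
Condition is False, so ELSE branch executes
After MAX(b, c): b=2, c=-4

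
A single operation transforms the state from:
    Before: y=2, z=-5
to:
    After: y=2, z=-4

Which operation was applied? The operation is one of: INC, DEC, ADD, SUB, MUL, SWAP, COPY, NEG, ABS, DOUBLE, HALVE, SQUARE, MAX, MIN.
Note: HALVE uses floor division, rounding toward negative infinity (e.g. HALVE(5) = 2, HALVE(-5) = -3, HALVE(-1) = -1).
INC(z)

Analyzing the change:
Before: y=2, z=-5
After: y=2, z=-4
Variable z changed from -5 to -4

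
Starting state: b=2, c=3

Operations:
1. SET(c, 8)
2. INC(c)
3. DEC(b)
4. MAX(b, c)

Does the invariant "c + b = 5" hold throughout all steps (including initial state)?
No, violated after step 1

The invariant is violated after step 1.

State at each step:
Initial: b=2, c=3
After step 1: b=2, c=8
After step 2: b=2, c=9
After step 3: b=1, c=9
After step 4: b=9, c=9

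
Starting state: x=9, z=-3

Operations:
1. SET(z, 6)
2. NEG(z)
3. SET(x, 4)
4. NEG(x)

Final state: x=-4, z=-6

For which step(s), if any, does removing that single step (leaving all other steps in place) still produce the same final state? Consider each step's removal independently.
None - removing any single step changes the final result

Testing removal of each single step:
Without step 1: final = x=-4, z=3 (different)
Without step 2: final = x=-4, z=6 (different)
Without step 3: final = x=-9, z=-6 (different)
Without step 4: final = x=4, z=-6 (different)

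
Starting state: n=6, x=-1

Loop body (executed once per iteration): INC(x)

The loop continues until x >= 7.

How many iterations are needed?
8

Tracing iterations:
Initial: n=6, x=-1
After iteration 1: n=6, x=0
After iteration 2: n=6, x=1
After iteration 3: n=6, x=2
After iteration 4: n=6, x=3
After iteration 5: n=6, x=4
After iteration 6: n=6, x=5
After iteration 7: n=6, x=6
After iteration 8: n=6, x=7
x >= 7 now holds, so the loop exits after 8 iterations.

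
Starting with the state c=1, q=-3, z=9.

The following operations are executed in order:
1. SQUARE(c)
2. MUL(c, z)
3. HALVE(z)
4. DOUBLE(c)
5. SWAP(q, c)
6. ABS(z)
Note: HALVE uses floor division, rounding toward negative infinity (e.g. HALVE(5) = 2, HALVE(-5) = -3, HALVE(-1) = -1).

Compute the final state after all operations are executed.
{c: -3, q: 18, z: 4}

Step-by-step execution:
Initial: c=1, q=-3, z=9
After step 1 (SQUARE(c)): c=1, q=-3, z=9
After step 2 (MUL(c, z)): c=9, q=-3, z=9
After step 3 (HALVE(z)): c=9, q=-3, z=4
After step 4 (DOUBLE(c)): c=18, q=-3, z=4
After step 5 (SWAP(q, c)): c=-3, q=18, z=4
After step 6 (ABS(z)): c=-3, q=18, z=4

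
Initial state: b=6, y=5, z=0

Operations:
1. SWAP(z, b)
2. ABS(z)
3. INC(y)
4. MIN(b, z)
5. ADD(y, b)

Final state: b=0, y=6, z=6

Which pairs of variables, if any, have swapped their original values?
(z, b)

Comparing initial and final values:
z: 0 → 6
b: 6 → 0
y: 5 → 6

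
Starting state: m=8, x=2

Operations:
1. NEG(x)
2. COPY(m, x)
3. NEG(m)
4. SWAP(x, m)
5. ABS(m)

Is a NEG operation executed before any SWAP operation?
Yes

First NEG: step 1
First SWAP: step 4
Since 1 < 4, NEG comes first.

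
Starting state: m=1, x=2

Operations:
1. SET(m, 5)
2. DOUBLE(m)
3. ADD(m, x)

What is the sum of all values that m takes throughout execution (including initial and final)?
28

Values of m at each step:
Initial: m = 1
After step 1: m = 5
After step 2: m = 10
After step 3: m = 12
Sum = 1 + 5 + 10 + 12 = 28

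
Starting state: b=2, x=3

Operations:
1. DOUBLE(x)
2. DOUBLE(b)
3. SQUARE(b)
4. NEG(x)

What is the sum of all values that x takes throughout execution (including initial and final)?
15

Values of x at each step:
Initial: x = 3
After step 1: x = 6
After step 2: x = 6
After step 3: x = 6
After step 4: x = -6
Sum = 3 + 6 + 6 + 6 + -6 = 15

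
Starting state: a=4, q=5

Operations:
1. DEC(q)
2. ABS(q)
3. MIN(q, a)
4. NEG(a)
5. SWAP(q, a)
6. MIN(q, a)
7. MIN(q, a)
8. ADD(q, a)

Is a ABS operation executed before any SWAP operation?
Yes

First ABS: step 2
First SWAP: step 5
Since 2 < 5, ABS comes first.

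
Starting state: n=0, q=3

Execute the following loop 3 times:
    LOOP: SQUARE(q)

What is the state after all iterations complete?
n=0, q=6561

Iteration trace:
Start: n=0, q=3
After iteration 1: n=0, q=9
After iteration 2: n=0, q=81
After iteration 3: n=0, q=6561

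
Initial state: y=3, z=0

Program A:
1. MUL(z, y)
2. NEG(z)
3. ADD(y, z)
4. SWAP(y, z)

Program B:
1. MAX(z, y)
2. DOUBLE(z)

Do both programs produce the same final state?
No

Program A final state: y=0, z=3
Program B final state: y=3, z=6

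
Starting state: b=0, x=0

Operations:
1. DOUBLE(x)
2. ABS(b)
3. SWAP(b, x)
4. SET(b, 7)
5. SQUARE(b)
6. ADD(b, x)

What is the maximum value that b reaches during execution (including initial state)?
49

Values of b at each step:
Initial: b = 0
After step 1: b = 0
After step 2: b = 0
After step 3: b = 0
After step 4: b = 7
After step 5: b = 49 ← maximum
After step 6: b = 49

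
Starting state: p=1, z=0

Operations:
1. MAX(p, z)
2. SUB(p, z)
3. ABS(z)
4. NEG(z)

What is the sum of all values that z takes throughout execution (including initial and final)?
0

Values of z at each step:
Initial: z = 0
After step 1: z = 0
After step 2: z = 0
After step 3: z = 0
After step 4: z = 0
Sum = 0 + 0 + 0 + 0 + 0 = 0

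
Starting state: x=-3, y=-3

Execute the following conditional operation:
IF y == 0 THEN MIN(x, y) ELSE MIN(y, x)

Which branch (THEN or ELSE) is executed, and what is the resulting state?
Branch: ELSE, Final state: x=-3, y=-3

Evaluating condition: y == 0
y = -3
Condition is False, so ELSE branch executes
After MIN(y, x): x=-3, y=-3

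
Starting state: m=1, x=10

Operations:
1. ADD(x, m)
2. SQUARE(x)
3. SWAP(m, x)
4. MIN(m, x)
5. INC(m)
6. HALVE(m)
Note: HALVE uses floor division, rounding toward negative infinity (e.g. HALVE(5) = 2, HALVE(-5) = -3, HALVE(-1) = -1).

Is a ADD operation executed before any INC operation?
Yes

First ADD: step 1
First INC: step 5
Since 1 < 5, ADD comes first.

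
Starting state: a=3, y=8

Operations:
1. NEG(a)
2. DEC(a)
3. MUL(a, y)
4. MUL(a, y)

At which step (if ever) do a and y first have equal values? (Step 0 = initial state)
Never

a and y never become equal during execution.

Comparing values at each step:
Initial: a=3, y=8
After step 1: a=-3, y=8
After step 2: a=-4, y=8
After step 3: a=-32, y=8
After step 4: a=-256, y=8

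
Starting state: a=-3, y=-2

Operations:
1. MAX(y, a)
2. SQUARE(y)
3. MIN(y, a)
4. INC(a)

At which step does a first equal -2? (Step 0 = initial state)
Step 4

Tracing a:
Initial: a = -3
After step 1: a = -3
After step 2: a = -3
After step 3: a = -3
After step 4: a = -2 ← first occurrence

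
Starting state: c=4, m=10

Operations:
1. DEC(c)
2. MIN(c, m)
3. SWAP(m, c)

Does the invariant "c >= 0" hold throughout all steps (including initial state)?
Yes

The invariant holds at every step.

State at each step:
Initial: c=4, m=10
After step 1: c=3, m=10
After step 2: c=3, m=10
After step 3: c=10, m=3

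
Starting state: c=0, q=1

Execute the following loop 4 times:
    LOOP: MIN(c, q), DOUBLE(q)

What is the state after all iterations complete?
c=0, q=16

Iteration trace:
Start: c=0, q=1
After iteration 1: c=0, q=2
After iteration 2: c=0, q=4
After iteration 3: c=0, q=8
After iteration 4: c=0, q=16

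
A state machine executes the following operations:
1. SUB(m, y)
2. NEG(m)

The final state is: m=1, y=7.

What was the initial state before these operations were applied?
m=6, y=7

Working backwards:
Final state: m=1, y=7
Before step 2 (NEG(m)): m=-1, y=7
Before step 1 (SUB(m, y)): m=6, y=7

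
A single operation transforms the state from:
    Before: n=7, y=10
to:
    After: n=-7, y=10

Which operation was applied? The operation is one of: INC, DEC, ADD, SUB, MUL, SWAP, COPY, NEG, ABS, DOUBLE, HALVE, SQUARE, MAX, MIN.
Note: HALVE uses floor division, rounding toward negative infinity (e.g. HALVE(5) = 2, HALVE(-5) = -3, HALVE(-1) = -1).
NEG(n)

Analyzing the change:
Before: n=7, y=10
After: n=-7, y=10
Variable n changed from 7 to -7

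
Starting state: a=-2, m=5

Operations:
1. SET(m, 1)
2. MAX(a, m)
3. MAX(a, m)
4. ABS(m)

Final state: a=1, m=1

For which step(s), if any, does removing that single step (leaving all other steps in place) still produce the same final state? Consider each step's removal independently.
Step(s) 2, 3, 4

Testing removal of each single step:
Without step 1: final = a=5, m=5 (different)
Without step 2: final = a=1, m=1 (same)
Without step 3: final = a=1, m=1 (same)
Without step 4: final = a=1, m=1 (same)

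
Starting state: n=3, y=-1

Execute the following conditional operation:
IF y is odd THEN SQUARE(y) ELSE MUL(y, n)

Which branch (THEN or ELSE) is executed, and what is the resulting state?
Branch: THEN, Final state: n=3, y=1

Evaluating condition: y is odd
Condition is True, so THEN branch executes
After SQUARE(y): n=3, y=1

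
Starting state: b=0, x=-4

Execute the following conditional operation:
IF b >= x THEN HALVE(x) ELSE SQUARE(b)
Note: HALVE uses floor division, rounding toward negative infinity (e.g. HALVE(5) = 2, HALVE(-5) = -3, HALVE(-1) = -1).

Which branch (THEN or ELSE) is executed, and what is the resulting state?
Branch: THEN, Final state: b=0, x=-2

Evaluating condition: b >= x
b = 0, x = -4
Condition is True, so THEN branch executes
After HALVE(x): b=0, x=-2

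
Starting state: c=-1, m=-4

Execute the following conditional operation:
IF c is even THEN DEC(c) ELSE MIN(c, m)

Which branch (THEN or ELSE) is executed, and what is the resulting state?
Branch: ELSE, Final state: c=-4, m=-4

Evaluating condition: c is even
Condition is False, so ELSE branch executes
After MIN(c, m): c=-4, m=-4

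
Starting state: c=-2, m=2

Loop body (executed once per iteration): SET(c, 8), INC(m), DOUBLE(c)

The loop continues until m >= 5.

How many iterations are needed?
3

Tracing iterations:
Initial: c=-2, m=2
After iteration 1: c=16, m=3
After iteration 2: c=16, m=4
After iteration 3: c=16, m=5
m >= 5 now holds, so the loop exits after 3 iterations.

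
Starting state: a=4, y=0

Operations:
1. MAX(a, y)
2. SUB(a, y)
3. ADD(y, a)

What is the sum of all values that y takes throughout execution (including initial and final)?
4

Values of y at each step:
Initial: y = 0
After step 1: y = 0
After step 2: y = 0
After step 3: y = 4
Sum = 0 + 0 + 0 + 4 = 4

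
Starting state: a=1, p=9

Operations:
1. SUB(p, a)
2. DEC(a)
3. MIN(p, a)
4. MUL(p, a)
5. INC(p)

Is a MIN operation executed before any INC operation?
Yes

First MIN: step 3
First INC: step 5
Since 3 < 5, MIN comes first.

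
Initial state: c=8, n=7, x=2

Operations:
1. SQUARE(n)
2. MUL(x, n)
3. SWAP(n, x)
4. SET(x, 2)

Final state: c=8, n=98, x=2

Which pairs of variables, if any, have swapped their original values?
None

Comparing initial and final values:
c: 8 → 8
n: 7 → 98
x: 2 → 2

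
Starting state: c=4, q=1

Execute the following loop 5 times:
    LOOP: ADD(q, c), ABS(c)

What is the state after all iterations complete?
c=4, q=21

Iteration trace:
Start: c=4, q=1
After iteration 1: c=4, q=5
After iteration 2: c=4, q=9
After iteration 3: c=4, q=13
After iteration 4: c=4, q=17
After iteration 5: c=4, q=21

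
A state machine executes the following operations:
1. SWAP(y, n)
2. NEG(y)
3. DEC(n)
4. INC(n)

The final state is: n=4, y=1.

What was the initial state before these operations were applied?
n=-1, y=4

Working backwards:
Final state: n=4, y=1
Before step 4 (INC(n)): n=3, y=1
Before step 3 (DEC(n)): n=4, y=1
Before step 2 (NEG(y)): n=4, y=-1
Before step 1 (SWAP(y, n)): n=-1, y=4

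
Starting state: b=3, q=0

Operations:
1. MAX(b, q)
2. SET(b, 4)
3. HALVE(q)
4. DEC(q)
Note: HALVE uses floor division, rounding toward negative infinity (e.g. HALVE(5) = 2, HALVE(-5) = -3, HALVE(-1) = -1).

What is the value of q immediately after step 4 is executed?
q = -1

Tracing q through execution:
Initial: q = 0
After step 1 (MAX(b, q)): q = 0
After step 2 (SET(b, 4)): q = 0
After step 3 (HALVE(q)): q = 0
After step 4 (DEC(q)): q = -1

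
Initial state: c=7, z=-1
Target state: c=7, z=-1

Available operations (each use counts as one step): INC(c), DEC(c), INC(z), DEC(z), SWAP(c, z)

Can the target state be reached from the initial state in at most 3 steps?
Yes

Path (0 steps): 0 steps (already at target)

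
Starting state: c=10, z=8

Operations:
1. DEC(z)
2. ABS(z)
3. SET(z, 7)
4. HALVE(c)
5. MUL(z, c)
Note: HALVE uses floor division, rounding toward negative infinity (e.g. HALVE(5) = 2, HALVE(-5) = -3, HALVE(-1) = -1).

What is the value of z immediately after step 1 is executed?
z = 7

Tracing z through execution:
Initial: z = 8
After step 1 (DEC(z)): z = 7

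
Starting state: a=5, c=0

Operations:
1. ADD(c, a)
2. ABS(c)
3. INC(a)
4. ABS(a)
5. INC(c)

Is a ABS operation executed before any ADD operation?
No

First ABS: step 2
First ADD: step 1
Since 2 > 1, ADD comes first.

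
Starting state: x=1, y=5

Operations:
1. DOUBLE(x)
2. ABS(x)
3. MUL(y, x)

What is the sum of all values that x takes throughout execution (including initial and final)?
7

Values of x at each step:
Initial: x = 1
After step 1: x = 2
After step 2: x = 2
After step 3: x = 2
Sum = 1 + 2 + 2 + 2 = 7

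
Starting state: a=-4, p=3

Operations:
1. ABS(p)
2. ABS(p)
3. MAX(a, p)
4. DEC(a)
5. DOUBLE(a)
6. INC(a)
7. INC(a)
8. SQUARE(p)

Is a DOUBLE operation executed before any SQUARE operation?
Yes

First DOUBLE: step 5
First SQUARE: step 8
Since 5 < 8, DOUBLE comes first.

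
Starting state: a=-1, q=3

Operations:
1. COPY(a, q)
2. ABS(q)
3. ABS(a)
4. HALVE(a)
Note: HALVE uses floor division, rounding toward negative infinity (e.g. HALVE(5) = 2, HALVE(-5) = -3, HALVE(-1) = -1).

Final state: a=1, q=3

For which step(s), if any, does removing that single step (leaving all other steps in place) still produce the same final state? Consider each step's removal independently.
Step(s) 2, 3

Testing removal of each single step:
Without step 1: final = a=0, q=3 (different)
Without step 2: final = a=1, q=3 (same)
Without step 3: final = a=1, q=3 (same)
Without step 4: final = a=3, q=3 (different)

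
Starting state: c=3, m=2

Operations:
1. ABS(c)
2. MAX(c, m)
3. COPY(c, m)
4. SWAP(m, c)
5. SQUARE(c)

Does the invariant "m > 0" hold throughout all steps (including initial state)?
Yes

The invariant holds at every step.

State at each step:
Initial: c=3, m=2
After step 1: c=3, m=2
After step 2: c=3, m=2
After step 3: c=2, m=2
After step 4: c=2, m=2
After step 5: c=4, m=2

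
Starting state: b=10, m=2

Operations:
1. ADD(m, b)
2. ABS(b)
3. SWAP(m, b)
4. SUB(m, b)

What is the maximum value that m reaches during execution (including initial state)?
12

Values of m at each step:
Initial: m = 2
After step 1: m = 12 ← maximum
After step 2: m = 12
After step 3: m = 10
After step 4: m = -2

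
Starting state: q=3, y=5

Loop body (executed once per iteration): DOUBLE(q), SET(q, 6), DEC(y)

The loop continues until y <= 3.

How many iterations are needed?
2

Tracing iterations:
Initial: q=3, y=5
After iteration 1: q=6, y=4
After iteration 2: q=6, y=3
y <= 3 now holds, so the loop exits after 2 iterations.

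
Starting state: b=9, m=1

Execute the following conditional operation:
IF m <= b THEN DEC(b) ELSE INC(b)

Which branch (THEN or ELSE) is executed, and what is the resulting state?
Branch: THEN, Final state: b=8, m=1

Evaluating condition: m <= b
m = 1, b = 9
Condition is True, so THEN branch executes
After DEC(b): b=8, m=1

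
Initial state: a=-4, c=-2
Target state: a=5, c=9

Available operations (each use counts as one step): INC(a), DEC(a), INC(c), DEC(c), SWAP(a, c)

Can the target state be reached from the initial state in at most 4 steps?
No

The target state cannot be reached within 4 steps.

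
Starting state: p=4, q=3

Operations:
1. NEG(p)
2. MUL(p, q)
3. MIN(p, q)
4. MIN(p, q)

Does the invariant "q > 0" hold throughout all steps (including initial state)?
Yes

The invariant holds at every step.

State at each step:
Initial: p=4, q=3
After step 1: p=-4, q=3
After step 2: p=-12, q=3
After step 3: p=-12, q=3
After step 4: p=-12, q=3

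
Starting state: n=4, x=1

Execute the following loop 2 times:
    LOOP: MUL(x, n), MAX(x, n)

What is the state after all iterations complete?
n=4, x=16

Iteration trace:
Start: n=4, x=1
After iteration 1: n=4, x=4
After iteration 2: n=4, x=16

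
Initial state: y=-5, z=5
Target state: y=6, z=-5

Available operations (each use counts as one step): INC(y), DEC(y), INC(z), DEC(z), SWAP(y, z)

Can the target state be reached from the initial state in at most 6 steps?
Yes

Path (2 steps): INC(z) → SWAP(y, z)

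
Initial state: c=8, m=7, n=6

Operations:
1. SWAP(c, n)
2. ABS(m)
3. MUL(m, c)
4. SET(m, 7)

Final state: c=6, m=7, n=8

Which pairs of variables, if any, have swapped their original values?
(n, c)

Comparing initial and final values:
m: 7 → 7
n: 6 → 8
c: 8 → 6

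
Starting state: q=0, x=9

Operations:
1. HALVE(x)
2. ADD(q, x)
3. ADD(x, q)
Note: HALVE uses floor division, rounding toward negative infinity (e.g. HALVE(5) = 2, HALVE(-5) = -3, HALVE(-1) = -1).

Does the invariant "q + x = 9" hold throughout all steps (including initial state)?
No, violated after step 1

The invariant is violated after step 1.

State at each step:
Initial: q=0, x=9
After step 1: q=0, x=4
After step 2: q=4, x=4
After step 3: q=4, x=8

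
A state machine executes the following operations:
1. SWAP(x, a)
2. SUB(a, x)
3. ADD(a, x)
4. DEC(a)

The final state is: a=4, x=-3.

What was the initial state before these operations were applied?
a=-3, x=5

Working backwards:
Final state: a=4, x=-3
Before step 4 (DEC(a)): a=5, x=-3
Before step 3 (ADD(a, x)): a=8, x=-3
Before step 2 (SUB(a, x)): a=5, x=-3
Before step 1 (SWAP(x, a)): a=-3, x=5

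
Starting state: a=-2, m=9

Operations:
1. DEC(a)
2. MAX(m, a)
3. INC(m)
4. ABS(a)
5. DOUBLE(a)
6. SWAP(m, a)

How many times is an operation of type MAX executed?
1

Counting MAX operations:
Step 2: MAX(m, a) ← MAX
Total: 1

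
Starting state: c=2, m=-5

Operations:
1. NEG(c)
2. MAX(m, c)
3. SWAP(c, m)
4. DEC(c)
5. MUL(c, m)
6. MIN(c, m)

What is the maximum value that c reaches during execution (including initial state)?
6

Values of c at each step:
Initial: c = 2
After step 1: c = -2
After step 2: c = -2
After step 3: c = -2
After step 4: c = -3
After step 5: c = 6 ← maximum
After step 6: c = -2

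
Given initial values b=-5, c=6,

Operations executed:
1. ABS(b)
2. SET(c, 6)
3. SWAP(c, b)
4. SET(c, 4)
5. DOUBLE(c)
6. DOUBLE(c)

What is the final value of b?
b = 6

Tracing execution:
Step 1: ABS(b) → b = 5
Step 2: SET(c, 6) → b = 5
Step 3: SWAP(c, b) → b = 6
Step 4: SET(c, 4) → b = 6
Step 5: DOUBLE(c) → b = 6
Step 6: DOUBLE(c) → b = 6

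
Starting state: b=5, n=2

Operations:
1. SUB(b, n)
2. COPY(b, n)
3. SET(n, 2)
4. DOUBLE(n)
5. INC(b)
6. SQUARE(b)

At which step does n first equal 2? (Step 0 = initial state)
Step 0

Tracing n:
Initial: n = 2 ← first occurrence
After step 1: n = 2
After step 2: n = 2
After step 3: n = 2
After step 4: n = 4
After step 5: n = 4
After step 6: n = 4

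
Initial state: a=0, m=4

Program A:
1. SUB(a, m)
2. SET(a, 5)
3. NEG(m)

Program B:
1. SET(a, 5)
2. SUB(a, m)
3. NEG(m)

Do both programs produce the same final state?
No

Program A final state: a=5, m=-4
Program B final state: a=1, m=-4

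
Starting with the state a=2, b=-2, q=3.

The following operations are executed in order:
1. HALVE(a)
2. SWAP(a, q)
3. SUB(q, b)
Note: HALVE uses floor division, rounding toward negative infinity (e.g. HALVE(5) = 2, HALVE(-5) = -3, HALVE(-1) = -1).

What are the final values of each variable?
{a: 3, b: -2, q: 3}

Step-by-step execution:
Initial: a=2, b=-2, q=3
After step 1 (HALVE(a)): a=1, b=-2, q=3
After step 2 (SWAP(a, q)): a=3, b=-2, q=1
After step 3 (SUB(q, b)): a=3, b=-2, q=3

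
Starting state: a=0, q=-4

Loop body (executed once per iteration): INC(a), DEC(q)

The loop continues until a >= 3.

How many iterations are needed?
3

Tracing iterations:
Initial: a=0, q=-4
After iteration 1: a=1, q=-5
After iteration 2: a=2, q=-6
After iteration 3: a=3, q=-7
a >= 3 now holds, so the loop exits after 3 iterations.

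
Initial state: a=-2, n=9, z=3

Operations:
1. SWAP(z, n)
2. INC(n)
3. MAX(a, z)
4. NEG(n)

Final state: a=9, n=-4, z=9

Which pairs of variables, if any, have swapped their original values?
None

Comparing initial and final values:
a: -2 → 9
z: 3 → 9
n: 9 → -4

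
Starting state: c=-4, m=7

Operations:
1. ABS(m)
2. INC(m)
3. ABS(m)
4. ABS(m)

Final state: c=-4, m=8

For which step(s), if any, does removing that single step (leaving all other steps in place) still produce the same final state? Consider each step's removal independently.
Step(s) 1, 3, 4

Testing removal of each single step:
Without step 1: final = c=-4, m=8 (same)
Without step 2: final = c=-4, m=7 (different)
Without step 3: final = c=-4, m=8 (same)
Without step 4: final = c=-4, m=8 (same)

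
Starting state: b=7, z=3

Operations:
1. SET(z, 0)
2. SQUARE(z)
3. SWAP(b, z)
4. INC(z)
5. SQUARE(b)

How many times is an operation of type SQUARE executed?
2

Counting SQUARE operations:
Step 2: SQUARE(z) ← SQUARE
Step 5: SQUARE(b) ← SQUARE
Total: 2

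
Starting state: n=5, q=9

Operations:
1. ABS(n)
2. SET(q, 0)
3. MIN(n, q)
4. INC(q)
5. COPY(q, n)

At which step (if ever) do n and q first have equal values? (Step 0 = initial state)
Step 3

n and q first become equal after step 3.

Comparing values at each step:
Initial: n=5, q=9
After step 1: n=5, q=9
After step 2: n=5, q=0
After step 3: n=0, q=0 ← equal!
After step 4: n=0, q=1
After step 5: n=0, q=0 ← equal!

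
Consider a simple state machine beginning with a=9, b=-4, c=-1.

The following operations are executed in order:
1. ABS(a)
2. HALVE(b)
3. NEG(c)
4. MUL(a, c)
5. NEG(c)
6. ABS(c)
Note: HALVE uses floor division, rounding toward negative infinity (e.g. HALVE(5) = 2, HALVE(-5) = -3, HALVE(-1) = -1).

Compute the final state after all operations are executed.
{a: 9, b: -2, c: 1}

Step-by-step execution:
Initial: a=9, b=-4, c=-1
After step 1 (ABS(a)): a=9, b=-4, c=-1
After step 2 (HALVE(b)): a=9, b=-2, c=-1
After step 3 (NEG(c)): a=9, b=-2, c=1
After step 4 (MUL(a, c)): a=9, b=-2, c=1
After step 5 (NEG(c)): a=9, b=-2, c=-1
After step 6 (ABS(c)): a=9, b=-2, c=1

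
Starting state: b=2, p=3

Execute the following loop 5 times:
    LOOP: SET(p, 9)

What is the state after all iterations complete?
b=2, p=9

Iteration trace:
Start: b=2, p=3
After iteration 1: b=2, p=9
After iteration 2: b=2, p=9
After iteration 3: b=2, p=9
After iteration 4: b=2, p=9
After iteration 5: b=2, p=9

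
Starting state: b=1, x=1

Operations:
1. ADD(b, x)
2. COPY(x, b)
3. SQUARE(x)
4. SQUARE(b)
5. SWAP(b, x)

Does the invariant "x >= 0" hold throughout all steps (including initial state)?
Yes

The invariant holds at every step.

State at each step:
Initial: b=1, x=1
After step 1: b=2, x=1
After step 2: b=2, x=2
After step 3: b=2, x=4
After step 4: b=4, x=4
After step 5: b=4, x=4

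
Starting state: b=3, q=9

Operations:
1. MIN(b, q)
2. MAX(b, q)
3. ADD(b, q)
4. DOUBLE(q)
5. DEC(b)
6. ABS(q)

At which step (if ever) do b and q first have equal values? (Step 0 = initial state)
Step 2

b and q first become equal after step 2.

Comparing values at each step:
Initial: b=3, q=9
After step 1: b=3, q=9
After step 2: b=9, q=9 ← equal!
After step 3: b=18, q=9
After step 4: b=18, q=18 ← equal!
After step 5: b=17, q=18
After step 6: b=17, q=18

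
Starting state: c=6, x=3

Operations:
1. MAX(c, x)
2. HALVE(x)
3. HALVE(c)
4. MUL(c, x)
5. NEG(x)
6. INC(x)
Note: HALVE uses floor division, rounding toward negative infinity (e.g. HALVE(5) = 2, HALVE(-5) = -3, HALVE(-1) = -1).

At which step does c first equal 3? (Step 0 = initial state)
Step 3

Tracing c:
Initial: c = 6
After step 1: c = 6
After step 2: c = 6
After step 3: c = 3 ← first occurrence
After step 4: c = 3
After step 5: c = 3
After step 6: c = 3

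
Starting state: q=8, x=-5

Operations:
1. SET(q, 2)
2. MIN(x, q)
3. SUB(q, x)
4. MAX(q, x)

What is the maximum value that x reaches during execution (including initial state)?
-5

Values of x at each step:
Initial: x = -5 ← maximum
After step 1: x = -5
After step 2: x = -5
After step 3: x = -5
After step 4: x = -5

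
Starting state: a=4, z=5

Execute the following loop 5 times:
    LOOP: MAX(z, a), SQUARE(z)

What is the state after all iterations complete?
a=4, z=23283064365386962890625

Iteration trace:
Start: a=4, z=5
After iteration 1: a=4, z=25
After iteration 2: a=4, z=625
After iteration 3: a=4, z=390625
After iteration 4: a=4, z=152587890625
After iteration 5: a=4, z=23283064365386962890625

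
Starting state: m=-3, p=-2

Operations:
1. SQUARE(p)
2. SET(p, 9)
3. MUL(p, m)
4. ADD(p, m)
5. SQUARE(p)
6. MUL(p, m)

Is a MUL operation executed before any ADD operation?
Yes

First MUL: step 3
First ADD: step 4
Since 3 < 4, MUL comes first.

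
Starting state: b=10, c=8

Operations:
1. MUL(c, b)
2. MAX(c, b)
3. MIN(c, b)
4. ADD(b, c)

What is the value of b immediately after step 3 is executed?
b = 10

Tracing b through execution:
Initial: b = 10
After step 1 (MUL(c, b)): b = 10
After step 2 (MAX(c, b)): b = 10
After step 3 (MIN(c, b)): b = 10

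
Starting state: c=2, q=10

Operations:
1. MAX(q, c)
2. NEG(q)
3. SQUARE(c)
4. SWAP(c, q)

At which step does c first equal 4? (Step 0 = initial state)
Step 3

Tracing c:
Initial: c = 2
After step 1: c = 2
After step 2: c = 2
After step 3: c = 4 ← first occurrence
After step 4: c = -10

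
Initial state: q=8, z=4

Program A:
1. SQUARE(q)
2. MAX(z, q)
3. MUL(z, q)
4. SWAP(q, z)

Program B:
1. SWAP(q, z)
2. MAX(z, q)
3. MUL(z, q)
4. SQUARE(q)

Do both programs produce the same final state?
No

Program A final state: q=4096, z=64
Program B final state: q=16, z=32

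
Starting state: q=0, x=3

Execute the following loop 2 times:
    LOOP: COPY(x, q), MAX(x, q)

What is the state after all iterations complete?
q=0, x=0

Iteration trace:
Start: q=0, x=3
After iteration 1: q=0, x=0
After iteration 2: q=0, x=0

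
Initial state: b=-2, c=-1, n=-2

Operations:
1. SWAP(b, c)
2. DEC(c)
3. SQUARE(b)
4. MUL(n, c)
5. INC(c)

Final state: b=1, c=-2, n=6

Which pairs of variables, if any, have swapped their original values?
None

Comparing initial and final values:
c: -1 → -2
b: -2 → 1
n: -2 → 6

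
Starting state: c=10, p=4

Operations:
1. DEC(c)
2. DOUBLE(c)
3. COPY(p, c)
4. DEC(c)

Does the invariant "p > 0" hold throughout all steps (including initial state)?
Yes

The invariant holds at every step.

State at each step:
Initial: c=10, p=4
After step 1: c=9, p=4
After step 2: c=18, p=4
After step 3: c=18, p=18
After step 4: c=17, p=18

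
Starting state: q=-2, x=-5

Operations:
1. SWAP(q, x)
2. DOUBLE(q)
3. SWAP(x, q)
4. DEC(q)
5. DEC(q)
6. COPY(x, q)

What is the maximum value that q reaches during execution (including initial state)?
-2

Values of q at each step:
Initial: q = -2 ← maximum
After step 1: q = -5
After step 2: q = -10
After step 3: q = -2
After step 4: q = -3
After step 5: q = -4
After step 6: q = -4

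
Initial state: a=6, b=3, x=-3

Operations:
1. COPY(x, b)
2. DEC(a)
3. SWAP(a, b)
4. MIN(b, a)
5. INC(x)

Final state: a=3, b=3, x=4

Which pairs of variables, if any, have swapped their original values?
None

Comparing initial and final values:
x: -3 → 4
a: 6 → 3
b: 3 → 3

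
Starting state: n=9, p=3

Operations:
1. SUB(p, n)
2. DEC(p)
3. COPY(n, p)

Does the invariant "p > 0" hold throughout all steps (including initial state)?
No, violated after step 1

The invariant is violated after step 1.

State at each step:
Initial: n=9, p=3
After step 1: n=9, p=-6
After step 2: n=9, p=-7
After step 3: n=-7, p=-7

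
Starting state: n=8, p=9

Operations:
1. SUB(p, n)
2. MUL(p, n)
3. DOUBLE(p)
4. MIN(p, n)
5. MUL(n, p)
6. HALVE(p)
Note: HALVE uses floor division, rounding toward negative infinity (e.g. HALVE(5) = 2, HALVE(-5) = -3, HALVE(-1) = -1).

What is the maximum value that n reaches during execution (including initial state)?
64

Values of n at each step:
Initial: n = 8
After step 1: n = 8
After step 2: n = 8
After step 3: n = 8
After step 4: n = 8
After step 5: n = 64 ← maximum
After step 6: n = 64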